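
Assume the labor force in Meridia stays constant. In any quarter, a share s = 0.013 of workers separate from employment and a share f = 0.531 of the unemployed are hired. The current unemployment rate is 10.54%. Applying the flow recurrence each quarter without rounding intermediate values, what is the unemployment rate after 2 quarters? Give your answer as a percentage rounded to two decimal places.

With a fixed labor force, u_{t+1} = u_t + s·(1−u_t) − f·u_t = u_t·(1−s−f) + s.
Here 1−s−f = 0.456 and s = 0.013.
u_1 = 0.105400 × 0.456 + 0.013 = 0.061062.
u_2 = 0.061062 × 0.456 + 0.013 = 0.040844.

Unemployment rate after two quarters ≈ 4.08%.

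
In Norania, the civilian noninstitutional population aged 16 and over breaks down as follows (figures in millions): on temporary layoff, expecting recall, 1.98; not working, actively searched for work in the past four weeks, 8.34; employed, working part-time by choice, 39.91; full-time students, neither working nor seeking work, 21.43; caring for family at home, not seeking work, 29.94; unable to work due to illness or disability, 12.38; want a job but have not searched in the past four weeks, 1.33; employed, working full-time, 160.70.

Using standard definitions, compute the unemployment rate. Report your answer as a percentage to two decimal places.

Employed = 39.91 + 160.70 = 200.61 million.
Unemployed = 1.98 + 8.34 = 10.32 million (jobless and actively searching, or on temporary layoff).
Labor force = 200.61 + 10.32 = 210.93 million.
Unemployment rate = 10.32 / 210.93 = 4.89%.

Unemployment rate ≈ 4.89%.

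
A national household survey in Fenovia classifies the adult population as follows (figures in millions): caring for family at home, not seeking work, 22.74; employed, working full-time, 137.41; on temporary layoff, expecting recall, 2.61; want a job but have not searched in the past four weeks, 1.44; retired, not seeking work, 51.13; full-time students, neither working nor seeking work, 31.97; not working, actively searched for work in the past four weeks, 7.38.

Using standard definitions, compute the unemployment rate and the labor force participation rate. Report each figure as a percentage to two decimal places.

Unemployment rate ≈ 6.78%; labor force participation rate ≈ 57.88%.

Employed = 137.41 million.
Unemployed = 2.61 + 7.38 = 9.99 million (jobless and actively searching, or on temporary layoff).
Labor force = 137.41 + 9.99 = 147.40 million.
Not in labor force = 22.74 + 1.44 + 51.13 + 31.97 = 107.28 million (those not working and not actively searching are outside the labor force — including those who want a job but have given up searching).
Civilian working-age population = 147.40 + 107.28 = 254.68 million.
Unemployment rate = 9.99 / 147.40 = 6.78%.
Labor force participation rate = 147.40 / 254.68 = 57.88%.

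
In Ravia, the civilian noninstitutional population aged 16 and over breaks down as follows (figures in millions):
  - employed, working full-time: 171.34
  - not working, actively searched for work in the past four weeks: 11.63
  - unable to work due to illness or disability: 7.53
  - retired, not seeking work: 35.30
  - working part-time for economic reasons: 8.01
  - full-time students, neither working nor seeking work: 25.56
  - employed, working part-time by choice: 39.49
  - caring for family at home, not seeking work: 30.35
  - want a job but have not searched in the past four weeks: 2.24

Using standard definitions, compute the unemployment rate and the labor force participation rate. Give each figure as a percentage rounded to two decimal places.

Unemployment rate ≈ 5.05%; labor force participation rate ≈ 69.53%.

Employed = 171.34 + 8.01 + 39.49 = 218.84 million (anyone who worked, including part-time for economic reasons, counts as employed).
Unemployed = 11.63 million.
Labor force = 218.84 + 11.63 = 230.47 million.
Not in labor force = 7.53 + 35.30 + 25.56 + 30.35 + 2.24 = 100.98 million (those not working and not actively searching are outside the labor force — including those who want a job but have given up searching).
Civilian working-age population = 230.47 + 100.98 = 331.45 million.
Unemployment rate = 11.63 / 230.47 = 5.05%.
Labor force participation rate = 230.47 / 331.45 = 69.53%.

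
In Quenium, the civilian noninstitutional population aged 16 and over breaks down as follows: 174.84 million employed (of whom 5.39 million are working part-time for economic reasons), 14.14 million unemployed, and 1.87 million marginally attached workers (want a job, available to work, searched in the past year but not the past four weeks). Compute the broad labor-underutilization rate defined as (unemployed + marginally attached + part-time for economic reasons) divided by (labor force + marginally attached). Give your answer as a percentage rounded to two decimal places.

Labor force = 174.84 + 14.14 = 188.98 million.
Numerator = 14.14 + 1.87 + 5.39 = 21.40 million.
Denominator = 188.98 + 1.87 = 190.85 million.
Broad rate = 21.40 / 190.85 = 11.21%.

Broad underutilization rate ≈ 11.21%.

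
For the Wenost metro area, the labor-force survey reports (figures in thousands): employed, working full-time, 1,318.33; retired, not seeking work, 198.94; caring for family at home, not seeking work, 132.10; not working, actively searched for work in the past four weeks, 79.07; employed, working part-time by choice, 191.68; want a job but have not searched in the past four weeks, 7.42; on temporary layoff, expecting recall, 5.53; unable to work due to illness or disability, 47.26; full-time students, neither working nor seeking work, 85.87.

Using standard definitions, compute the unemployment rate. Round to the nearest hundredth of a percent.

Unemployment rate ≈ 5.31%.

Employed = 1,318.33 + 191.68 = 1,510.01 thousand.
Unemployed = 79.07 + 5.53 = 84.60 thousand (jobless and actively searching, or on temporary layoff).
Labor force = 1,510.01 + 84.60 = 1,594.61 thousand.
Unemployment rate = 84.60 / 1,594.61 = 5.31%.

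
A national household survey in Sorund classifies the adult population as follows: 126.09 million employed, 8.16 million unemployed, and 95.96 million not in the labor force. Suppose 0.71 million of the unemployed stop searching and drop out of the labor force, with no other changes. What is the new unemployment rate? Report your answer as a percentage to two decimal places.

New unemployment rate ≈ 5.58%.

Initially, labor force = 126.09 + 8.16 = 134.25 million, so u = 8.16/134.25 = 6.08%.
After the change, unemployed and labor force both fall by 0.71 → E = 126.09, U = 7.45, labor force = 133.54 million.
New unemployment rate = 7.45 / 133.54 = 5.58%.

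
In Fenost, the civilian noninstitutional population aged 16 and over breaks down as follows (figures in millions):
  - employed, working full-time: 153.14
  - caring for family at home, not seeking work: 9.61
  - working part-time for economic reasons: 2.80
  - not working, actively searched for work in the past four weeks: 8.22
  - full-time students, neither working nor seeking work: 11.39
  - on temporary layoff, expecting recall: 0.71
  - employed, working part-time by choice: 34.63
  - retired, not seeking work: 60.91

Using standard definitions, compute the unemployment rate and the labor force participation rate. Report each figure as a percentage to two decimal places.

Unemployment rate ≈ 4.48%; labor force participation rate ≈ 70.89%.

Employed = 153.14 + 2.80 + 34.63 = 190.57 million (anyone who worked, including part-time for economic reasons, counts as employed).
Unemployed = 8.22 + 0.71 = 8.93 million (jobless and actively searching, or on temporary layoff).
Labor force = 190.57 + 8.93 = 199.50 million.
Not in labor force = 9.61 + 11.39 + 60.91 = 81.91 million (those not working and not actively searching are outside the labor force).
Civilian working-age population = 199.50 + 81.91 = 281.41 million.
Unemployment rate = 8.93 / 199.50 = 4.48%.
Labor force participation rate = 199.50 / 281.41 = 70.89%.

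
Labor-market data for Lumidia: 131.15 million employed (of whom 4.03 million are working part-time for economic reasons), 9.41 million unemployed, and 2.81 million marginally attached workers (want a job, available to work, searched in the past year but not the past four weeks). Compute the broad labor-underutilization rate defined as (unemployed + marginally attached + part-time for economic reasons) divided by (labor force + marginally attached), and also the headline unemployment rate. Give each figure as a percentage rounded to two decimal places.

Labor force = 131.15 + 9.41 = 140.56 million.
Numerator = 9.41 + 2.81 + 4.03 = 16.25 million.
Denominator = 140.56 + 2.81 = 143.37 million.
Broad rate = 16.25 / 143.37 = 11.33%.
Headline unemployment rate = 9.41 / 140.56 = 6.69%.

Broad underutilization rate ≈ 11.33%; headline unemployment rate ≈ 6.69%.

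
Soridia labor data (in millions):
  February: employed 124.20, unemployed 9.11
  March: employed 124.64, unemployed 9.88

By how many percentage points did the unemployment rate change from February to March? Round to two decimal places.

February: labor force = 124.20 + 9.11 = 133.31; u = 9.11/133.31 = 6.83%.
March: labor force = 124.64 + 9.88 = 134.52; u = 9.88/134.52 = 7.34%.
Change = 7.34% − 6.83% = +0.51 pp.

The unemployment rate changed by +0.51 percentage points.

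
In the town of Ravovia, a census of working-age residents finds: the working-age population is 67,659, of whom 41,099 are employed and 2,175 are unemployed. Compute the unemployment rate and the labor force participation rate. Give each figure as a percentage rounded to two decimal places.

Labor force = employed + unemployed = 41,099 + 2,175 = 43,274.
Unemployment rate = 2,175 / 43,274 = 5.03%.
Labor force participation rate = 43,274 / 67,659 = 63.96%.

Unemployment rate ≈ 5.03%; labor force participation rate ≈ 63.96%.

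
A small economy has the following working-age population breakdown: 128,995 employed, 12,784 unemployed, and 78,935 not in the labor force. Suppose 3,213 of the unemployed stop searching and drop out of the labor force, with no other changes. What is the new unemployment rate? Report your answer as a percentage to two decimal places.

New unemployment rate ≈ 6.91%.

Initially, labor force = 128,995 + 12,784 = 141,779, so u = 12,784/141,779 = 9.02%.
After the change, unemployed and labor force both fall by 3,213 → E = 128,995, U = 9,571, labor force = 138,566.
New unemployment rate = 9,571 / 138,566 = 6.91%.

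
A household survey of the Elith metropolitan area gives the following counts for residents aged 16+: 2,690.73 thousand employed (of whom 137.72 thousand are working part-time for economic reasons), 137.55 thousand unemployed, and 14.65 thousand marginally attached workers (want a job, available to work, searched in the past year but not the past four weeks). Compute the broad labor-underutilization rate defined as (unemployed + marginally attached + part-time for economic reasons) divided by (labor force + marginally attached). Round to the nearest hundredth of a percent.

Labor force = 2,690.73 + 137.55 = 2,828.28 thousand.
Numerator = 137.55 + 14.65 + 137.72 = 289.92 thousand.
Denominator = 2,828.28 + 14.65 = 2,842.93 thousand.
Broad rate = 289.92 / 2,842.93 = 10.20%.

Broad underutilization rate ≈ 10.20%.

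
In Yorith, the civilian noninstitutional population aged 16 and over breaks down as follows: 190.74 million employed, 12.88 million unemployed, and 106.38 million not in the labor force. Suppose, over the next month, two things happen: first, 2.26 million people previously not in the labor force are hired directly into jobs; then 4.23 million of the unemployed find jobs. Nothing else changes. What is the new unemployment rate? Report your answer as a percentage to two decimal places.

Initially, labor force = 190.74 + 12.88 = 203.62 million, so u = 12.88/203.62 = 6.33%.
After the first change, employed and labor force both rise by 2.26; unemployed unchanged → E = 193.00, U = 12.88, labor force = 205.88 million.
After the second change, unemployed falls and employed rises by 4.23; labor force unchanged → E = 197.23, U = 8.65, labor force = 205.88 million.
New unemployment rate = 8.65 / 205.88 = 4.20%.

New unemployment rate ≈ 4.20%.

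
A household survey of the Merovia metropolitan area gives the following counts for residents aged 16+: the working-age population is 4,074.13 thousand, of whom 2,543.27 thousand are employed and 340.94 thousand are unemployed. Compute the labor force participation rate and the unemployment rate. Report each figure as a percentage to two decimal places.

Labor force participation rate ≈ 70.79%; unemployment rate ≈ 11.82%.

Labor force = employed + unemployed = 2,543.27 + 340.94 = 2,884.21 thousand.
Unemployment rate = 340.94 / 2,884.21 = 11.82%.
Labor force participation rate = 2,884.21 / 4,074.13 = 70.79%.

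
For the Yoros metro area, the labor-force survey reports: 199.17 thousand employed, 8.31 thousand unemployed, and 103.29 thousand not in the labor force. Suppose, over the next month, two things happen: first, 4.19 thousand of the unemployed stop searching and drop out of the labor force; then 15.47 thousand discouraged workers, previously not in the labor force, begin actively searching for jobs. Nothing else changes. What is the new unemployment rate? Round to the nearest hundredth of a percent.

Initially, labor force = 199.17 + 8.31 = 207.48 thousand, so u = 8.31/207.48 = 4.01%.
After the first change, unemployed and labor force both fall by 4.19 → E = 199.17, U = 4.12, labor force = 203.29 thousand.
After the second change, unemployed and labor force both rise by 15.47 → E = 199.17, U = 19.59, labor force = 218.76 thousand.
New unemployment rate = 19.59 / 218.76 = 8.96%.

New unemployment rate ≈ 8.96%.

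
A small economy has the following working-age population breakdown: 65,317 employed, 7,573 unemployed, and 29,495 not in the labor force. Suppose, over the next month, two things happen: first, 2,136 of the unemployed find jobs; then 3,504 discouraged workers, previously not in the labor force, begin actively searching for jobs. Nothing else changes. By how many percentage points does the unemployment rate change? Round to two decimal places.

Initially, labor force = 65,317 + 7,573 = 72,890, so u = 7,573/72,890 = 10.39%.
After the first change, unemployed falls and employed rises by 2,136; labor force unchanged → E = 67,453, U = 5,437, labor force = 72,890.
After the second change, unemployed and labor force both rise by 3,504 → E = 67,453, U = 8,941, labor force = 76,394.
New unemployment rate = 8,941 / 76,394 = 11.70%.
Change = 11.70% − 10.39% = +1.31 percentage points.

The unemployment rate changes by +1.31 percentage points.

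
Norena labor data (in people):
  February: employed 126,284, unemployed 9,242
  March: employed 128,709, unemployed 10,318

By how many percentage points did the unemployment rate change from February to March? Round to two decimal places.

The unemployment rate changed by +0.60 percentage points.

February: labor force = 126,284 + 9,242 = 135,526; u = 9,242/135,526 = 6.82%.
March: labor force = 128,709 + 10,318 = 139,027; u = 10,318/139,027 = 7.42%.
Change = 7.42% − 6.82% = +0.60 pp.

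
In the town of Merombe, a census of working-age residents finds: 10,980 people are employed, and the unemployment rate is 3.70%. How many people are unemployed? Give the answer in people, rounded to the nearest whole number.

Let U be the number unemployed. The labor force is E + U, and U/(E+U) = 0.0370.
So U = 0.0370 × 10,980 / (1 − 0.0370) = 406.26 / 0.9630 ≈ 422.

About 422 are unemployed.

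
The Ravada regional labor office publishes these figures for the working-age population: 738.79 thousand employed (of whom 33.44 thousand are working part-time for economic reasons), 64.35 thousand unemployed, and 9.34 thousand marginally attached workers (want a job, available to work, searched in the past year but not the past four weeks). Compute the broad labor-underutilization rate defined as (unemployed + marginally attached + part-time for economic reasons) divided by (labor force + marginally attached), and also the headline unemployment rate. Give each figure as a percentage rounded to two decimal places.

Broad underutilization rate ≈ 13.19%; headline unemployment rate ≈ 8.01%.

Labor force = 738.79 + 64.35 = 803.14 thousand.
Numerator = 64.35 + 9.34 + 33.44 = 107.13 thousand.
Denominator = 803.14 + 9.34 = 812.48 thousand.
Broad rate = 107.13 / 812.48 = 13.19%.
Headline unemployment rate = 64.35 / 803.14 = 8.01%.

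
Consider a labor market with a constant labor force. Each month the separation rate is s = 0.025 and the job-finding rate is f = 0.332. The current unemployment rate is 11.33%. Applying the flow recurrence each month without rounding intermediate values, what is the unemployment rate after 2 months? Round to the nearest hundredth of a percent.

With a fixed labor force, u_{t+1} = u_t + s·(1−u_t) − f·u_t = u_t·(1−s−f) + s.
Here 1−s−f = 0.643 and s = 0.025.
u_1 = 0.113300 × 0.643 + 0.025 = 0.097852.
u_2 = 0.097852 × 0.643 + 0.025 = 0.087919.

Unemployment rate after two months ≈ 8.79%.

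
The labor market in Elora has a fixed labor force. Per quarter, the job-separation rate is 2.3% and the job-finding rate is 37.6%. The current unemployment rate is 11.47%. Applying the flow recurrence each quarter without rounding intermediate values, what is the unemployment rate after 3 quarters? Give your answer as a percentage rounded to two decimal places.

Unemployment rate after three quarters ≈ 7.00%.

With a fixed labor force, u_{t+1} = u_t + s·(1−u_t) − f·u_t = u_t·(1−s−f) + s.
Here 1−s−f = 0.601 and s = 0.023.
u_1 = 0.114700 × 0.601 + 0.023 = 0.091935.
u_2 = 0.091935 × 0.601 + 0.023 = 0.078253.
u_3 = 0.078253 × 0.601 + 0.023 = 0.070030.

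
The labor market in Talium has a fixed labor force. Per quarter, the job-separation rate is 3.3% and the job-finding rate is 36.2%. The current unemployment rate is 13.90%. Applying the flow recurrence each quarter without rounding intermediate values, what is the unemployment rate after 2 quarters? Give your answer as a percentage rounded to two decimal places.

Unemployment rate after two quarters ≈ 10.38%.

With a fixed labor force, u_{t+1} = u_t + s·(1−u_t) − f·u_t = u_t·(1−s−f) + s.
Here 1−s−f = 0.605 and s = 0.033.
u_1 = 0.139000 × 0.605 + 0.033 = 0.117095.
u_2 = 0.117095 × 0.605 + 0.033 = 0.103842.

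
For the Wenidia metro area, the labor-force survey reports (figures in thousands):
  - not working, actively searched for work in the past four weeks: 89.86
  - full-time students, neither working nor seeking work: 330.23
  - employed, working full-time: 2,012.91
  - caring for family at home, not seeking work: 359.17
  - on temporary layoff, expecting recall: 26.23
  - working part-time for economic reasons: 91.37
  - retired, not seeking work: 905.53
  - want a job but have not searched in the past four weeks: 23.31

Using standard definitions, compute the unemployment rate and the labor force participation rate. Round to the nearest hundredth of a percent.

Employed = 2,012.91 + 91.37 = 2,104.28 thousand (anyone who worked, including part-time for economic reasons, counts as employed).
Unemployed = 89.86 + 26.23 = 116.09 thousand (jobless and actively searching, or on temporary layoff).
Labor force = 2,104.28 + 116.09 = 2,220.37 thousand.
Not in labor force = 330.23 + 359.17 + 905.53 + 23.31 = 1,618.24 thousand (those not working and not actively searching are outside the labor force — including those who want a job but have given up searching).
Civilian working-age population = 2,220.37 + 1,618.24 = 3,838.61 thousand.
Unemployment rate = 116.09 / 2,220.37 = 5.23%.
Labor force participation rate = 2,220.37 / 3,838.61 = 57.84%.

Unemployment rate ≈ 5.23%; labor force participation rate ≈ 57.84%.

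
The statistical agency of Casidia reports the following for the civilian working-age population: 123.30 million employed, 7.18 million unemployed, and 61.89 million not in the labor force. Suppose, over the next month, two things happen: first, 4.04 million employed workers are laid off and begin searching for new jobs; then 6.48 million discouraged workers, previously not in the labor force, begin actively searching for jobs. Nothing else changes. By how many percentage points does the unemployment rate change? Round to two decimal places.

Initially, labor force = 123.30 + 7.18 = 130.48 million, so u = 7.18/130.48 = 5.50%.
After the first change, employed falls and unemployed rises by 4.04; labor force unchanged → E = 119.26, U = 11.22, labor force = 130.48 million.
After the second change, unemployed and labor force both rise by 6.48 → E = 119.26, U = 17.70, labor force = 136.96 million.
New unemployment rate = 17.70 / 136.96 = 12.92%.
Change = 12.92% − 5.50% = +7.42 percentage points.

The unemployment rate changes by +7.42 percentage points.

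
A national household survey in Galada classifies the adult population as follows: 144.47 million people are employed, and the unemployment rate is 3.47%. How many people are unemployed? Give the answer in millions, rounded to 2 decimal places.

About 5.19 million are unemployed.

Let U be the number unemployed. The labor force is E + U, and U/(E+U) = 0.0347.
So U = 0.0347 × 144.47 / (1 − 0.0347) = 5.0131 / 0.9653 ≈ 5.19 million.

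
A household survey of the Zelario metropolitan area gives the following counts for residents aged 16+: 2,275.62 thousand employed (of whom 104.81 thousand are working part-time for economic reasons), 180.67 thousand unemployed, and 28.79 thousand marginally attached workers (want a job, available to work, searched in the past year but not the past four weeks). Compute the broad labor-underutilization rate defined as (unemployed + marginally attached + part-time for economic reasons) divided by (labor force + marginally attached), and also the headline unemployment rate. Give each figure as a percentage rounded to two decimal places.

Labor force = 2,275.62 + 180.67 = 2,456.29 thousand.
Numerator = 180.67 + 28.79 + 104.81 = 314.27 thousand.
Denominator = 2,456.29 + 28.79 = 2,485.08 thousand.
Broad rate = 314.27 / 2,485.08 = 12.65%.
Headline unemployment rate = 180.67 / 2,456.29 = 7.36%.

Broad underutilization rate ≈ 12.65%; headline unemployment rate ≈ 7.36%.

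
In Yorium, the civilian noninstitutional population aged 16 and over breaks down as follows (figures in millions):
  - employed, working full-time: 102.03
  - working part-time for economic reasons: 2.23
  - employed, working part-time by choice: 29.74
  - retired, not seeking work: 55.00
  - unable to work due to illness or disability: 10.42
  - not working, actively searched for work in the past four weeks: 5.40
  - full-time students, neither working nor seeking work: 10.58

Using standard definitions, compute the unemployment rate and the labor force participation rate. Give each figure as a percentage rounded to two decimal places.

Unemployment rate ≈ 3.87%; labor force participation rate ≈ 64.72%.

Employed = 102.03 + 2.23 + 29.74 = 134.00 million (anyone who worked, including part-time for economic reasons, counts as employed).
Unemployed = 5.40 million.
Labor force = 134.00 + 5.40 = 139.40 million.
Not in labor force = 55.00 + 10.42 + 10.58 = 76.00 million (those not working and not actively searching are outside the labor force).
Civilian working-age population = 139.40 + 76.00 = 215.40 million.
Unemployment rate = 5.40 / 139.40 = 3.87%.
Labor force participation rate = 139.40 / 215.40 = 64.72%.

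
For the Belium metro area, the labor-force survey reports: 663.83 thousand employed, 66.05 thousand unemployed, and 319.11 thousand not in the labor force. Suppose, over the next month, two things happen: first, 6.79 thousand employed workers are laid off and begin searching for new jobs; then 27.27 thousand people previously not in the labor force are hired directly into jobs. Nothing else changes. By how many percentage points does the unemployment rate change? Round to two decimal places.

Initially, labor force = 663.83 + 66.05 = 729.88 thousand, so u = 66.05/729.88 = 9.05%.
After the first change, employed falls and unemployed rises by 6.79; labor force unchanged → E = 657.04, U = 72.84, labor force = 729.88 thousand.
After the second change, employed and labor force both rise by 27.27; unemployed unchanged → E = 684.31, U = 72.84, labor force = 757.15 thousand.
New unemployment rate = 72.84 / 757.15 = 9.62%.
Change = 9.62% − 9.05% = +0.57 percentage points.

The unemployment rate changes by +0.57 percentage points.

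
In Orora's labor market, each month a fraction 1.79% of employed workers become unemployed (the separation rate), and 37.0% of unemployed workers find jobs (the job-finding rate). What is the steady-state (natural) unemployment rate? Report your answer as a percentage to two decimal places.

Steady-state unemployment rate ≈ 4.61%.

At steady state the flows balance: s·E = f·U, so U/(E+U) = s/(s+f).
u* = 1.79 / (1.79 + 37.0) = 1.79 / 38.79 = 4.61%.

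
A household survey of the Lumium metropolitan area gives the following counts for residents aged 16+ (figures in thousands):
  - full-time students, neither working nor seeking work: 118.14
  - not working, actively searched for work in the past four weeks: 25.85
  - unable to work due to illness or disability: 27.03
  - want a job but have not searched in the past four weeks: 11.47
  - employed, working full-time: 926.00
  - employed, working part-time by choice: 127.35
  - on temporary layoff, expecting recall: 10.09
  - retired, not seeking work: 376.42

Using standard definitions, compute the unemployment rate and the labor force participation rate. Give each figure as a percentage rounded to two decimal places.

Employed = 926.00 + 127.35 = 1,053.35 thousand.
Unemployed = 25.85 + 10.09 = 35.94 thousand (jobless and actively searching, or on temporary layoff).
Labor force = 1,053.35 + 35.94 = 1,089.29 thousand.
Not in labor force = 118.14 + 27.03 + 11.47 + 376.42 = 533.06 thousand (those not working and not actively searching are outside the labor force — including those who want a job but have given up searching).
Civilian working-age population = 1,089.29 + 533.06 = 1,622.35 thousand.
Unemployment rate = 35.94 / 1,089.29 = 3.30%.
Labor force participation rate = 1,089.29 / 1,622.35 = 67.14%.

Unemployment rate ≈ 3.30%; labor force participation rate ≈ 67.14%.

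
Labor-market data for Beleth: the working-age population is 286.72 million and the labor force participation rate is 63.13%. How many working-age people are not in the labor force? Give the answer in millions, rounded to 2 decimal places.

About 105.71 million are not in the labor force.

Share not in the labor force = 1 − 0.6313 = 0.3687.
Not in labor force = 0.3687 × 286.72 ≈ 105.71 million.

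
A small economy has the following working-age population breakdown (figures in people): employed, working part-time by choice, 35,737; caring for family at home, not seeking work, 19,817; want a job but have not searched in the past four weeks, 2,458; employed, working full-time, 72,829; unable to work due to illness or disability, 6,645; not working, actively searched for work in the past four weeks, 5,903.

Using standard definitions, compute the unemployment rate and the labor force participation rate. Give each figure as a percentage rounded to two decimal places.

Employed = 35,737 + 72,829 = 108,566.
Unemployed = 5,903.
Labor force = 108,566 + 5,903 = 114,469.
Not in labor force = 19,817 + 2,458 + 6,645 = 28,920 (those not working and not actively searching are outside the labor force — including those who want a job but have given up searching).
Civilian working-age population = 114,469 + 28,920 = 143,389.
Unemployment rate = 5,903 / 114,469 = 5.16%.
Labor force participation rate = 114,469 / 143,389 = 79.83%.

Unemployment rate ≈ 5.16%; labor force participation rate ≈ 79.83%.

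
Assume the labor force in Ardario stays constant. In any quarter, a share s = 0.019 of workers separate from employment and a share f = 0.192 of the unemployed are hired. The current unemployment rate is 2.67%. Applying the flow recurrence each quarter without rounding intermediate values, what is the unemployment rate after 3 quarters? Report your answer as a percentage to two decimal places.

Unemployment rate after three quarters ≈ 5.89%.

With a fixed labor force, u_{t+1} = u_t + s·(1−u_t) − f·u_t = u_t·(1−s−f) + s.
Here 1−s−f = 0.789 and s = 0.019.
u_1 = 0.026700 × 0.789 + 0.019 = 0.040066.
u_2 = 0.040066 × 0.789 + 0.019 = 0.050612.
u_3 = 0.050612 × 0.789 + 0.019 = 0.058933.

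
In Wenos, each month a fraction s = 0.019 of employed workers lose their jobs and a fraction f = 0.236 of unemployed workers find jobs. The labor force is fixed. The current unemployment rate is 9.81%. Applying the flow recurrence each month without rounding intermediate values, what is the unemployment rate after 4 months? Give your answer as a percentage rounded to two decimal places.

With a fixed labor force, u_{t+1} = u_t + s·(1−u_t) − f·u_t = u_t·(1−s−f) + s.
Here 1−s−f = 0.745 and s = 0.019.
u_1 = 0.098100 × 0.745 + 0.019 = 0.092085.
u_2 = 0.092085 × 0.745 + 0.019 = 0.087603.
u_3 = 0.087603 × 0.745 + 0.019 = 0.084264.
u_4 = 0.084264 × 0.745 + 0.019 = 0.081777.

Unemployment rate after four months ≈ 8.18%.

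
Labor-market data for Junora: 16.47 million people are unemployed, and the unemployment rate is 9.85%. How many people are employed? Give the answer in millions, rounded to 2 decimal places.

Labor force = U / u = 16.47 / 0.0985 ≈ 167.21 million.
Employed = labor force − unemployed = 167.21 − 16.47 = 150.74 million.

About 150.74 million are employed.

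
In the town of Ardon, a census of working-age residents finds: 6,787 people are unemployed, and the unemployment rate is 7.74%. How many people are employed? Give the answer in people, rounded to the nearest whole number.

Labor force = U / u = 6,787 / 0.0774 ≈ 87,687.
Employed = labor force − unemployed = 87,687 − 6,787 = 80,900.

About 80,900 are employed.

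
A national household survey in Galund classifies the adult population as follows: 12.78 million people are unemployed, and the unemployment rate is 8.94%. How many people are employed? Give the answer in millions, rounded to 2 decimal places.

Labor force = U / u = 12.78 / 0.0894 ≈ 142.95 million.
Employed = labor force − unemployed = 142.95 − 12.78 = 130.17 million.

About 130.17 million are employed.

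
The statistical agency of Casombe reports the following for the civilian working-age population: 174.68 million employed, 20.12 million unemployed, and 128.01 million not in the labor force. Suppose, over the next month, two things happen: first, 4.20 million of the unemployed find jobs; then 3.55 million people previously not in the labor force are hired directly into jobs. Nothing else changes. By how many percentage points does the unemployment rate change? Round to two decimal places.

The unemployment rate changes by −2.30 percentage points.

Initially, labor force = 174.68 + 20.12 = 194.80 million, so u = 20.12/194.80 = 10.33%.
After the first change, unemployed falls and employed rises by 4.20; labor force unchanged → E = 178.88, U = 15.92, labor force = 194.80 million.
After the second change, employed and labor force both rise by 3.55; unemployed unchanged → E = 182.43, U = 15.92, labor force = 198.35 million.
New unemployment rate = 15.92 / 198.35 = 8.03%.
Change = 8.03% − 10.33% = −2.30 percentage points.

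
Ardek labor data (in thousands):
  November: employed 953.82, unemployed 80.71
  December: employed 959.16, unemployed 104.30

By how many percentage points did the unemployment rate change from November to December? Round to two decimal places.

The unemployment rate changed by +2.01 percentage points.

November: labor force = 953.82 + 80.71 = 1,034.53; u = 80.71/1,034.53 = 7.80%.
December: labor force = 959.16 + 104.30 = 1,063.46; u = 104.30/1,063.46 = 9.81%.
Change = 9.81% − 7.80% = +2.01 pp.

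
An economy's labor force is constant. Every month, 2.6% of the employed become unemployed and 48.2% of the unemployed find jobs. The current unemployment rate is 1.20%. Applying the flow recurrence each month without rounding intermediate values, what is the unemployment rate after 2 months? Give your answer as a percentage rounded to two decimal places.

Unemployment rate after two months ≈ 4.17%.

With a fixed labor force, u_{t+1} = u_t + s·(1−u_t) − f·u_t = u_t·(1−s−f) + s.
Here 1−s−f = 0.492 and s = 0.026.
u_1 = 0.012000 × 0.492 + 0.026 = 0.031904.
u_2 = 0.031904 × 0.492 + 0.026 = 0.041697.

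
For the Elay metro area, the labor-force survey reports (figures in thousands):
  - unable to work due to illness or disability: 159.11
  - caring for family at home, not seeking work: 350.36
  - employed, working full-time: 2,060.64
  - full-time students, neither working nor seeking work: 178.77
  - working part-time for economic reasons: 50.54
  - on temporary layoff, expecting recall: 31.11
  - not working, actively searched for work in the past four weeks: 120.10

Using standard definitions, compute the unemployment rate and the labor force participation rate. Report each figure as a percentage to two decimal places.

Unemployment rate ≈ 6.68%; labor force participation rate ≈ 76.67%.

Employed = 2,060.64 + 50.54 = 2,111.18 thousand (anyone who worked, including part-time for economic reasons, counts as employed).
Unemployed = 31.11 + 120.10 = 151.21 thousand (jobless and actively searching, or on temporary layoff).
Labor force = 2,111.18 + 151.21 = 2,262.39 thousand.
Not in labor force = 159.11 + 350.36 + 178.77 = 688.24 thousand (those not working and not actively searching are outside the labor force).
Civilian working-age population = 2,262.39 + 688.24 = 2,950.63 thousand.
Unemployment rate = 151.21 / 2,262.39 = 6.68%.
Labor force participation rate = 2,262.39 / 2,950.63 = 76.67%.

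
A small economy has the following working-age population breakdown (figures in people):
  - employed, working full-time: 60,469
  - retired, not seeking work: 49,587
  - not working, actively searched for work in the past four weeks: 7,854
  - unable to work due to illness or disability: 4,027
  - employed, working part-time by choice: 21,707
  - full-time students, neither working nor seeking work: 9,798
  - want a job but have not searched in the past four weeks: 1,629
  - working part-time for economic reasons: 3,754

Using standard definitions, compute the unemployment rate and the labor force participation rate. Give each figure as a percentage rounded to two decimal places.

Employed = 60,469 + 21,707 + 3,754 = 85,930 (anyone who worked, including part-time for economic reasons, counts as employed).
Unemployed = 7,854.
Labor force = 85,930 + 7,854 = 93,784.
Not in labor force = 49,587 + 4,027 + 9,798 + 1,629 = 65,041 (those not working and not actively searching are outside the labor force — including those who want a job but have given up searching).
Civilian working-age population = 93,784 + 65,041 = 158,825.
Unemployment rate = 7,854 / 93,784 = 8.37%.
Labor force participation rate = 93,784 / 158,825 = 59.05%.

Unemployment rate ≈ 8.37%; labor force participation rate ≈ 59.05%.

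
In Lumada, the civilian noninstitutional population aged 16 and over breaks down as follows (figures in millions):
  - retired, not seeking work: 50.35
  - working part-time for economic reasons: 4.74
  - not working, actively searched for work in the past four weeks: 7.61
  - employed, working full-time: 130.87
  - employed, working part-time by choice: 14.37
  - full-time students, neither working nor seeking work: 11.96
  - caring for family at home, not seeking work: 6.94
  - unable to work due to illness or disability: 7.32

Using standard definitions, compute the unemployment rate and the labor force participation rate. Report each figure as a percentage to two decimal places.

Unemployment rate ≈ 4.83%; labor force participation rate ≈ 67.30%.

Employed = 4.74 + 130.87 + 14.37 = 149.98 million (anyone who worked, including part-time for economic reasons, counts as employed).
Unemployed = 7.61 million.
Labor force = 149.98 + 7.61 = 157.59 million.
Not in labor force = 50.35 + 11.96 + 6.94 + 7.32 = 76.57 million (those not working and not actively searching are outside the labor force).
Civilian working-age population = 157.59 + 76.57 = 234.16 million.
Unemployment rate = 7.61 / 157.59 = 4.83%.
Labor force participation rate = 157.59 / 234.16 = 67.30%.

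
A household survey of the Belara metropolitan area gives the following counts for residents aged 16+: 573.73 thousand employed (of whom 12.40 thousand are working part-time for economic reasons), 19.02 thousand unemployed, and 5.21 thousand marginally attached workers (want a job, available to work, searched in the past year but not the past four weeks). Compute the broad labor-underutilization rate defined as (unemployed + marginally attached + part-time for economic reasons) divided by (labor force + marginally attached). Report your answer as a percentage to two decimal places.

Labor force = 573.73 + 19.02 = 592.75 thousand.
Numerator = 19.02 + 5.21 + 12.40 = 36.63 thousand.
Denominator = 592.75 + 5.21 = 597.96 thousand.
Broad rate = 36.63 / 597.96 = 6.13%.

Broad underutilization rate ≈ 6.13%.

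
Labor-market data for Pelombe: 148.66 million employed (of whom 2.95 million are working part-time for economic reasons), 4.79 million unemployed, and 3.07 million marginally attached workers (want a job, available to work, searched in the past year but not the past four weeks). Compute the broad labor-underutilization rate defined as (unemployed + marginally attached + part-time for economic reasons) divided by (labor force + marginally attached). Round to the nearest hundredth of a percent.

Broad underutilization rate ≈ 6.91%.

Labor force = 148.66 + 4.79 = 153.45 million.
Numerator = 4.79 + 3.07 + 2.95 = 10.81 million.
Denominator = 153.45 + 3.07 = 156.52 million.
Broad rate = 10.81 / 156.52 = 6.91%.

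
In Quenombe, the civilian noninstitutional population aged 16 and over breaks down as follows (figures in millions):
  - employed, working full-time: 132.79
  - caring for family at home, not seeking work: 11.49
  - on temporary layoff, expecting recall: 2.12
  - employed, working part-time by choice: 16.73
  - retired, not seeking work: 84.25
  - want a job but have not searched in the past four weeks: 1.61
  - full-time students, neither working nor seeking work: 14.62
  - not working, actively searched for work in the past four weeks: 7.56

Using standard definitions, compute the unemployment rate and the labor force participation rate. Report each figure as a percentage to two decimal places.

Unemployment rate ≈ 6.08%; labor force participation rate ≈ 58.71%.

Employed = 132.79 + 16.73 = 149.52 million.
Unemployed = 2.12 + 7.56 = 9.68 million (jobless and actively searching, or on temporary layoff).
Labor force = 149.52 + 9.68 = 159.20 million.
Not in labor force = 11.49 + 84.25 + 1.61 + 14.62 = 111.97 million (those not working and not actively searching are outside the labor force — including those who want a job but have given up searching).
Civilian working-age population = 159.20 + 111.97 = 271.17 million.
Unemployment rate = 9.68 / 159.20 = 6.08%.
Labor force participation rate = 159.20 / 271.17 = 58.71%.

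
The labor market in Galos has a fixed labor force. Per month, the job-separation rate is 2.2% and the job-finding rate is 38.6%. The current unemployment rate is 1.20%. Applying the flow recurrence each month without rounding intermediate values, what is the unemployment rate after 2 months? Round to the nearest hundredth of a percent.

Unemployment rate after two months ≈ 3.92%.

With a fixed labor force, u_{t+1} = u_t + s·(1−u_t) − f·u_t = u_t·(1−s−f) + s.
Here 1−s−f = 0.592 and s = 0.022.
u_1 = 0.012000 × 0.592 + 0.022 = 0.029104.
u_2 = 0.029104 × 0.592 + 0.022 = 0.039230.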